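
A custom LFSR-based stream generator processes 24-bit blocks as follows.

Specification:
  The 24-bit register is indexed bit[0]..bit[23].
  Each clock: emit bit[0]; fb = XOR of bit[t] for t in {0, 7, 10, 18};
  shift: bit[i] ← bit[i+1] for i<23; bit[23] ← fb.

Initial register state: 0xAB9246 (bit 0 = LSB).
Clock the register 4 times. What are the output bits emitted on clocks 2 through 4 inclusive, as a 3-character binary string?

reg_0 = 0xAB9246
clock 1: out=0, reg = 0x55C923
clock 2: out=1, reg = 0x2AE491
clock 3: out=1, reg = 0x957248
clock 4: out=0, reg = 0xCAB924

110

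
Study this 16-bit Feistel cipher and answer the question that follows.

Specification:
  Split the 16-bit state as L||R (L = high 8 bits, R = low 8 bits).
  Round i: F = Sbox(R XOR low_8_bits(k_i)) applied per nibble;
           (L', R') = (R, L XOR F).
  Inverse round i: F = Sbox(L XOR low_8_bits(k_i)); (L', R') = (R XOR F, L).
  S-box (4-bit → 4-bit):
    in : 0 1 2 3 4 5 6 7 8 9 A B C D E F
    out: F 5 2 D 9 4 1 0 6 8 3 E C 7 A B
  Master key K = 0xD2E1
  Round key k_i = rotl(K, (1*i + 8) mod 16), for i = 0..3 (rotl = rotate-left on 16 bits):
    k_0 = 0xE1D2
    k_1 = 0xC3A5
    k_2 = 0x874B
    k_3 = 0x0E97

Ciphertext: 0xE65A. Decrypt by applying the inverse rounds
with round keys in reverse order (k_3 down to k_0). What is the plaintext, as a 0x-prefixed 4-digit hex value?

0xC50C

s_0 = ciphertext = 0xE65A
s_1 = InvRound(s_0, k_3) = 0x5FE6
s_2 = InvRound(s_1, k_2) = 0xBF5F
s_3 = InvRound(s_2, k_1) = 0x0CBF
s_4 = InvRound(s_3, k_0) = 0xC50C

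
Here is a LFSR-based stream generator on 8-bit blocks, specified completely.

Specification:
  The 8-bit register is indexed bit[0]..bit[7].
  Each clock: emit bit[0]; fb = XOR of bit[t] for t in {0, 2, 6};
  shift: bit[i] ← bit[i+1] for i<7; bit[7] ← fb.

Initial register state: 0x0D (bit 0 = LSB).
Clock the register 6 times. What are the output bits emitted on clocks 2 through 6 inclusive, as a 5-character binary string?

reg_0 = 0x0D
clock 1: out=1, reg = 0x06
clock 2: out=0, reg = 0x83
clock 3: out=1, reg = 0xC1
clock 4: out=1, reg = 0x60
clock 5: out=0, reg = 0xB0
clock 6: out=0, reg = 0x58

01100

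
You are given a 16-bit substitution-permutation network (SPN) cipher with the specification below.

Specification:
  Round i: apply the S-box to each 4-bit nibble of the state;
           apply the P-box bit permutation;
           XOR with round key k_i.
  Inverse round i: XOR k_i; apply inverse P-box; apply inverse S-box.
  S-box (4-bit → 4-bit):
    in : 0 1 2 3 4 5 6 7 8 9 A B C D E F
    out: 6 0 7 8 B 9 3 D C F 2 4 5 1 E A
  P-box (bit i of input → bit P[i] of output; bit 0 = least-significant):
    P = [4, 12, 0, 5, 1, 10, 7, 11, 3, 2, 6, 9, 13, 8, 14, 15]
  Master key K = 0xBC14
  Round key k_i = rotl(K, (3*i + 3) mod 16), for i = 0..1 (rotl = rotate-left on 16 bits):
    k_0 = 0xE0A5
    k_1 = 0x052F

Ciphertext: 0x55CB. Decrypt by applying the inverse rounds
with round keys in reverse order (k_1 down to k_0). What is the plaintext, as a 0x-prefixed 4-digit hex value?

0xBDD6

s_0 = ciphertext = 0x55CB
s_1 = InvRound(s_0, k_1) = 0xB0BF
s_2 = InvRound(s_1, k_0) = 0xBDD6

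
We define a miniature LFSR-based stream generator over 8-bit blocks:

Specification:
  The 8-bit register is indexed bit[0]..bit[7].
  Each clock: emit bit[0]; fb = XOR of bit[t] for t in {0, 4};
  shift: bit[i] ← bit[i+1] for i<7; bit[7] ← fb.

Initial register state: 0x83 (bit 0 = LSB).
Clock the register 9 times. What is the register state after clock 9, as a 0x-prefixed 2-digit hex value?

reg_0 = 0x83
clock 1: out=1, reg = 0xC1
clock 2: out=1, reg = 0xE0
clock 3: out=0, reg = 0x70
clock 4: out=0, reg = 0xB8
clock 5: out=0, reg = 0xDC
clock 6: out=0, reg = 0xEE
clock 7: out=0, reg = 0x77
clock 8: out=1, reg = 0x3B
clock 9: out=1, reg = 0x1D

0x1D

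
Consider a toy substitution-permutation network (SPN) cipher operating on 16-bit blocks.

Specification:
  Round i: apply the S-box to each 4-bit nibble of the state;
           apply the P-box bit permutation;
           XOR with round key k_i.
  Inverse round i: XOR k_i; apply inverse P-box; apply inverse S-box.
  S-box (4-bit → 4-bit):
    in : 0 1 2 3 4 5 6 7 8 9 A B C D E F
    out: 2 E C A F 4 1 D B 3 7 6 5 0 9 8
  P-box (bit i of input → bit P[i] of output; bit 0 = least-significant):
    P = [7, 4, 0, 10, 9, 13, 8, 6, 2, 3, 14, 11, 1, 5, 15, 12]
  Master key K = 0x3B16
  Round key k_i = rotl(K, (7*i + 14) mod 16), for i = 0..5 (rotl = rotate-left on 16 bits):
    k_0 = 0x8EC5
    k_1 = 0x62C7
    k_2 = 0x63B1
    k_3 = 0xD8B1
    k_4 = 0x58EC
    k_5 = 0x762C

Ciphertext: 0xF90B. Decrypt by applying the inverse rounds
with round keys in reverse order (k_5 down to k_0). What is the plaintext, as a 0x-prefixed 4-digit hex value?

0x2B8F

s_0 = ciphertext = 0xF90B
s_1 = InvRound(s_0, k_5) = 0xAEC2
s_2 = InvRound(s_1, k_4) = 0x4A9F
s_3 = InvRound(s_2, k_3) = 0x496D
s_4 = InvRound(s_3, k_2) = 0xD889
s_5 = InvRound(s_4, k_1) = 0x788D
s_6 = InvRound(s_5, k_0) = 0x2B8F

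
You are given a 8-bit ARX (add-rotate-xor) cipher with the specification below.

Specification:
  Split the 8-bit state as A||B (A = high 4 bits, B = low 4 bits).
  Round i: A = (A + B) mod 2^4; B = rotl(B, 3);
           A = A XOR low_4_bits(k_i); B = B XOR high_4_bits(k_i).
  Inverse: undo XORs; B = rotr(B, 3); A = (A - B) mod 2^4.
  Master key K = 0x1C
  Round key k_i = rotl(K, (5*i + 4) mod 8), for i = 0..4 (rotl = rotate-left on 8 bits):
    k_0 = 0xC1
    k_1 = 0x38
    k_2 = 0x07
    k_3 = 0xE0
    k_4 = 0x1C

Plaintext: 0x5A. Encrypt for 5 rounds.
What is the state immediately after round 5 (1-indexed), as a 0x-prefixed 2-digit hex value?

0x59

s_0 = plaintext = 0x5A
s_1 = Round(s_0, k_0) = 0xE9
s_2 = Round(s_1, k_1) = 0xFF
s_3 = Round(s_2, k_2) = 0x9F
s_4 = Round(s_3, k_3) = 0x81
s_5 = Round(s_4, k_4) = 0x59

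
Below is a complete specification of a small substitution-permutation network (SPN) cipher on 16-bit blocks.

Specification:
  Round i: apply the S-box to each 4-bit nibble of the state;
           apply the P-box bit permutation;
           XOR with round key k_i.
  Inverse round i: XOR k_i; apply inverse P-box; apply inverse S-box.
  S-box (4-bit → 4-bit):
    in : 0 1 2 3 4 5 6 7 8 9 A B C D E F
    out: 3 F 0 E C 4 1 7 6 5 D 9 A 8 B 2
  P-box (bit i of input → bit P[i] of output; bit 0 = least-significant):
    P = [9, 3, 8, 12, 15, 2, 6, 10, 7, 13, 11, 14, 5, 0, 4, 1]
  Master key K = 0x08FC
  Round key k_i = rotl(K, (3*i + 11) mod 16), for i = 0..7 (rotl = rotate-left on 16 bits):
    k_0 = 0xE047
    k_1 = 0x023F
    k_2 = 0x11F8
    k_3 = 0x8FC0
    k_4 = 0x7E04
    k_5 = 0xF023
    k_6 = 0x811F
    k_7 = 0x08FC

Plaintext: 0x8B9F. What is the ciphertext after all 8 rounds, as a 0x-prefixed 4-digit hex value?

s_0 = plaintext = 0x8B9F
s_1 = Round(s_0, k_0) = 0x209E
s_2 = Round(s_1, k_1) = 0xB0F7
s_3 = Round(s_2, k_2) = 0x3256
s_4 = Round(s_3, k_3) = 0x8D93
s_5 = Round(s_4, k_4) = 0xAF5D
s_6 = Round(s_5, k_5) = 0xC051
s_7 = Round(s_6, k_6) = 0xB2D4
s_8 = Round(s_7, k_7) = 0x1DDE

0x1DDE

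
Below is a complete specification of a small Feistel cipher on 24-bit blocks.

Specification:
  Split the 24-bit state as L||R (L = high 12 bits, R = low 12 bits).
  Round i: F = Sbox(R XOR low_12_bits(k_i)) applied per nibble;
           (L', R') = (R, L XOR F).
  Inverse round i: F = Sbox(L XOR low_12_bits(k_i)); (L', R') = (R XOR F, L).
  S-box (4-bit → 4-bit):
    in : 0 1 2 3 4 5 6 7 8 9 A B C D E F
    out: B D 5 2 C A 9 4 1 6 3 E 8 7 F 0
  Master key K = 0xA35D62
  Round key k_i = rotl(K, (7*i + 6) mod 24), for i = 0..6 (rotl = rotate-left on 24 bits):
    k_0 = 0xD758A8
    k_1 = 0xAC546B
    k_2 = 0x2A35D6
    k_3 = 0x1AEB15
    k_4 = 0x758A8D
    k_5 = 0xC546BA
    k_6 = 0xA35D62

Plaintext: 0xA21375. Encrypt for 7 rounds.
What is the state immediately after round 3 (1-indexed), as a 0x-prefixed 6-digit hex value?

s_0 = plaintext = 0xA21375
s_1 = Round(s_0, k_0) = 0x375456
s_2 = Round(s_1, k_1) = 0x456852
s_3 = Round(s_2, k_2) = 0x85234A
s_4 = Round(s_3, k_3) = 0x34A9F2
s_5 = Round(s_4, k_4) = 0x9F210A
s_6 = Round(s_5, k_5) = 0x10AD19
s_7 = Round(s_6, k_6) = 0xD19A44

0x85234A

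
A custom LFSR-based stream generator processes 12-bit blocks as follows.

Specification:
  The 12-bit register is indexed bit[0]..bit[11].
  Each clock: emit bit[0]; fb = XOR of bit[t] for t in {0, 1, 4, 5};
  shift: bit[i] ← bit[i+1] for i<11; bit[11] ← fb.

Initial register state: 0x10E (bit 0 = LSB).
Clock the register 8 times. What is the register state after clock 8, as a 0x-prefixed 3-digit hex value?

reg_0 = 0x10E
clock 1: out=0, reg = 0x887
clock 2: out=1, reg = 0x443
clock 3: out=1, reg = 0x221
clock 4: out=1, reg = 0x110
clock 5: out=0, reg = 0x888
clock 6: out=0, reg = 0x444
clock 7: out=0, reg = 0x222
clock 8: out=0, reg = 0x111

0x111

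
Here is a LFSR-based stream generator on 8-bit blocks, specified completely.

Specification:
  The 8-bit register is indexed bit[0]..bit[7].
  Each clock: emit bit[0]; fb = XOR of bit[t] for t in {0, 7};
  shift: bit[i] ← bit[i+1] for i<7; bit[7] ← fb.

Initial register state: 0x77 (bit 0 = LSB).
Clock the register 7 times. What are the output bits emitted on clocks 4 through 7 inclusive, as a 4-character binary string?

0111

reg_0 = 0x77
clock 1: out=1, reg = 0xBB
clock 2: out=1, reg = 0x5D
clock 3: out=1, reg = 0xAE
clock 4: out=0, reg = 0xD7
clock 5: out=1, reg = 0x6B
clock 6: out=1, reg = 0xB5
clock 7: out=1, reg = 0x5A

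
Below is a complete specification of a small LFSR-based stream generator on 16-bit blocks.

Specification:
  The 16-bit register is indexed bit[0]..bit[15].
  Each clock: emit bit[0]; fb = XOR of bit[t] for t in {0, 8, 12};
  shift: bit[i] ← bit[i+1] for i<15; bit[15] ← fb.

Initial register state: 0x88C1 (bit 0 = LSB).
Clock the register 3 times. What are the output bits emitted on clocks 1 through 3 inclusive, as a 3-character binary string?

reg_0 = 0x88C1
clock 1: out=1, reg = 0xC460
clock 2: out=0, reg = 0x6230
clock 3: out=0, reg = 0x3118

100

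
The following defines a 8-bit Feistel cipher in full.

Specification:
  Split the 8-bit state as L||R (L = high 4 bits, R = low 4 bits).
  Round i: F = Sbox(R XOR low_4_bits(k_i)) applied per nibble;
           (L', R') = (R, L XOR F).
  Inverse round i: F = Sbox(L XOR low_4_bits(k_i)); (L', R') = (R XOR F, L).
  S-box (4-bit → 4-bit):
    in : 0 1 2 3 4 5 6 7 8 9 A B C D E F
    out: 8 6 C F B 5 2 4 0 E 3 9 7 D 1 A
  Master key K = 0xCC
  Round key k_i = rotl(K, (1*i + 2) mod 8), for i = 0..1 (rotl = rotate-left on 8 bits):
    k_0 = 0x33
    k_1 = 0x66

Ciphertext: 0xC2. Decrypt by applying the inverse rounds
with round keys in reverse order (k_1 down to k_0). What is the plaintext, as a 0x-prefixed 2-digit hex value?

s_0 = ciphertext = 0xC2
s_1 = InvRound(s_0, k_1) = 0x1C
s_2 = InvRound(s_1, k_0) = 0x01

0x01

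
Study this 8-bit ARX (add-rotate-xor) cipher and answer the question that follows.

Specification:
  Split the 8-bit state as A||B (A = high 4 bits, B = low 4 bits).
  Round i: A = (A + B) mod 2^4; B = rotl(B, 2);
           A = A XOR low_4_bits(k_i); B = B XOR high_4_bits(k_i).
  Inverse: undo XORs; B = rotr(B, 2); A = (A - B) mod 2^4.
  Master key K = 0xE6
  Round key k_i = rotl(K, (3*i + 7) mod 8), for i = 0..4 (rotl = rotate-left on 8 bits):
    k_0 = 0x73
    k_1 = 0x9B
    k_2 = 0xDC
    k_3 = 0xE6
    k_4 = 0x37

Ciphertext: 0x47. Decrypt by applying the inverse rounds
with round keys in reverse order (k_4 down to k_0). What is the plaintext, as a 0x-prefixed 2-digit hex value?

s_0 = ciphertext = 0x47
s_1 = InvRound(s_0, k_4) = 0x21
s_2 = InvRound(s_1, k_3) = 0x5F
s_3 = InvRound(s_2, k_2) = 0x18
s_4 = InvRound(s_3, k_1) = 0x64
s_5 = InvRound(s_4, k_0) = 0x9C

0x9C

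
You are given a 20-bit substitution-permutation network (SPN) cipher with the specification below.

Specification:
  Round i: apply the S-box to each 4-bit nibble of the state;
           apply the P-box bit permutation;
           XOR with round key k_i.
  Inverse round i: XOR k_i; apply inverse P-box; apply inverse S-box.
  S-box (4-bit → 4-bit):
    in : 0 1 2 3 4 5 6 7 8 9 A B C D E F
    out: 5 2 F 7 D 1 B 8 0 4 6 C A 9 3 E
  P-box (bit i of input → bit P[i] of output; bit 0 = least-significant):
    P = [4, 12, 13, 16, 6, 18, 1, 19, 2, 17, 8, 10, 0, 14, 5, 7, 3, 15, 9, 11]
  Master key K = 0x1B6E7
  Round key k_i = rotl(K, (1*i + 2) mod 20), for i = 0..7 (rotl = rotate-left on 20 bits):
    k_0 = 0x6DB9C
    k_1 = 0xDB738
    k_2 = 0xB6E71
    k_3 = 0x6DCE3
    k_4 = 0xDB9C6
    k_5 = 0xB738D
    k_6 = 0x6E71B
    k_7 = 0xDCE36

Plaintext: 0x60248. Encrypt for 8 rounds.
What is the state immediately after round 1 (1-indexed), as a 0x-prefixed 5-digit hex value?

s_0 = plaintext = 0x60248
s_1 = Round(s_0, k_0) = 0xC56F3
s_2 = Round(s_1, k_1) = 0x30B2F
s_3 = Round(s_2, k_2) = 0x6D91A
s_4 = Round(s_3, k_3) = 0x2656A
s_5 = Round(s_4, k_4) = 0x1430B
s_6 = Round(s_5, k_5) = 0x8D26A
s_7 = Round(s_6, k_6) = 0x8D2DE
s_8 = Round(s_7, k_7) = 0x7DBE3

0xC56F3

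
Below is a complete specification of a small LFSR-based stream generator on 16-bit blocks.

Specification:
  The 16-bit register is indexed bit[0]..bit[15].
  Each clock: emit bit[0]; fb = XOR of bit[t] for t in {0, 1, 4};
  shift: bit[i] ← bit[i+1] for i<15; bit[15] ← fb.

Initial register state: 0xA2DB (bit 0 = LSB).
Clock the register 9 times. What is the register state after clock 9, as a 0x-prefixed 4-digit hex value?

0xCDD1

reg_0 = 0xA2DB
clock 1: out=1, reg = 0xD16D
clock 2: out=1, reg = 0xE8B6
clock 3: out=0, reg = 0x745B
clock 4: out=1, reg = 0xBA2D
clock 5: out=1, reg = 0xDD16
clock 6: out=0, reg = 0x6E8B
clock 7: out=1, reg = 0x3745
clock 8: out=1, reg = 0x9BA2
clock 9: out=0, reg = 0xCDD1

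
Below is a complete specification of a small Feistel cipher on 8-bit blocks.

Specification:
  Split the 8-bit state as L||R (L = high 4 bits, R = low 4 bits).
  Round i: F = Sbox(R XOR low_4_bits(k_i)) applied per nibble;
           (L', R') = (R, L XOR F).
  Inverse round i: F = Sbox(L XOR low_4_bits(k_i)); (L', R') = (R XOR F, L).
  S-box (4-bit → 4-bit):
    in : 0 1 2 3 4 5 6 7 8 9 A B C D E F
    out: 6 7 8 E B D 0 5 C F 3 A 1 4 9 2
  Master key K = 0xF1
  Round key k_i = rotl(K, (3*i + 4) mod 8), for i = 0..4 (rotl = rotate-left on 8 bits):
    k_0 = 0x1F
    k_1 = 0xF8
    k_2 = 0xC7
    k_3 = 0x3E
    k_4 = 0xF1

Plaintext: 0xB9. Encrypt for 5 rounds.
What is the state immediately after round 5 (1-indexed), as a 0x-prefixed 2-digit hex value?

0x91

s_0 = plaintext = 0xB9
s_1 = Round(s_0, k_0) = 0x9B
s_2 = Round(s_1, k_1) = 0xB7
s_3 = Round(s_2, k_2) = 0x7D
s_4 = Round(s_3, k_3) = 0xD9
s_5 = Round(s_4, k_4) = 0x91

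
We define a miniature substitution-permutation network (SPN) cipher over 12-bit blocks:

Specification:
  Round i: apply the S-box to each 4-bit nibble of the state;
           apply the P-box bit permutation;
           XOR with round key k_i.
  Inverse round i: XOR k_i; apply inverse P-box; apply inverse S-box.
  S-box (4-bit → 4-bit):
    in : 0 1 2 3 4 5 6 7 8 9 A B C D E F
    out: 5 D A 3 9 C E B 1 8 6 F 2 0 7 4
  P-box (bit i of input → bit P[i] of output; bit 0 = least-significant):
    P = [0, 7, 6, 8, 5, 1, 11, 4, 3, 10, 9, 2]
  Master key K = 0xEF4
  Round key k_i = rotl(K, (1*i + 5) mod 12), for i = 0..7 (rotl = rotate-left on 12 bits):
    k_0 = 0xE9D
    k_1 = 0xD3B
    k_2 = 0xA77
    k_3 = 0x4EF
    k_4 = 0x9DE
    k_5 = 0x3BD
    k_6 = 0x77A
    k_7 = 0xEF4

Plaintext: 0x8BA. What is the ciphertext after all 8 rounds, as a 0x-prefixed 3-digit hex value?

s_0 = plaintext = 0x8BA
s_1 = Round(s_0, k_0) = 0x667
s_2 = Round(s_1, k_1) = 0x2AC
s_3 = Round(s_2, k_2) = 0x6F1
s_4 = Round(s_3, k_3) = 0xBAA
s_5 = Round(s_4, k_4) = 0x710
s_6 = Round(s_5, k_5) = 0xFC0
s_7 = Round(s_6, k_6) = 0x539
s_8 = Round(s_7, k_7) = 0xDD2

0xDD2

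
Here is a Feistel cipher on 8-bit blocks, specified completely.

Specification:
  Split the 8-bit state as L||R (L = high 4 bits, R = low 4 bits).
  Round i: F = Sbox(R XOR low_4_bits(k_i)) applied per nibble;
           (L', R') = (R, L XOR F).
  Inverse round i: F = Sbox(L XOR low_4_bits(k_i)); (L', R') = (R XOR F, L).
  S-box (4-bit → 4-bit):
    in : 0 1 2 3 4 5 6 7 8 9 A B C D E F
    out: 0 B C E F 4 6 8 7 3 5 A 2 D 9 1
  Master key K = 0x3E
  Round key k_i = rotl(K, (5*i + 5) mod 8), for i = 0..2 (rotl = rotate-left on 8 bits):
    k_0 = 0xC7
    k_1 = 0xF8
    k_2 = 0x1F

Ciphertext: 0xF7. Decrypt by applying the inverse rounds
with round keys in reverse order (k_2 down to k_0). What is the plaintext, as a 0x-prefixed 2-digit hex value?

s_0 = ciphertext = 0xF7
s_1 = InvRound(s_0, k_2) = 0x7F
s_2 = InvRound(s_1, k_1) = 0xE7
s_3 = InvRound(s_2, k_0) = 0x4E

0x4E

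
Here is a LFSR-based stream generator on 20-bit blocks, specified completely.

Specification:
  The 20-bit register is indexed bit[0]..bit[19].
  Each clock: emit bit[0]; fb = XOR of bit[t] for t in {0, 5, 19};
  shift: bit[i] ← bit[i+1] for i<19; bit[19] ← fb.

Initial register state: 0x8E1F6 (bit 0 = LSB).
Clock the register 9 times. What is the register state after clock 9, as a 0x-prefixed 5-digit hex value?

0xD4470

reg_0 = 0x8E1F6
clock 1: out=0, reg = 0x470FB
clock 2: out=1, reg = 0x2387D
clock 3: out=1, reg = 0x11C3E
clock 4: out=0, reg = 0x88E1F
clock 5: out=1, reg = 0x4470F
clock 6: out=1, reg = 0xA2387
clock 7: out=1, reg = 0x511C3
clock 8: out=1, reg = 0xA88E1
clock 9: out=1, reg = 0xD4470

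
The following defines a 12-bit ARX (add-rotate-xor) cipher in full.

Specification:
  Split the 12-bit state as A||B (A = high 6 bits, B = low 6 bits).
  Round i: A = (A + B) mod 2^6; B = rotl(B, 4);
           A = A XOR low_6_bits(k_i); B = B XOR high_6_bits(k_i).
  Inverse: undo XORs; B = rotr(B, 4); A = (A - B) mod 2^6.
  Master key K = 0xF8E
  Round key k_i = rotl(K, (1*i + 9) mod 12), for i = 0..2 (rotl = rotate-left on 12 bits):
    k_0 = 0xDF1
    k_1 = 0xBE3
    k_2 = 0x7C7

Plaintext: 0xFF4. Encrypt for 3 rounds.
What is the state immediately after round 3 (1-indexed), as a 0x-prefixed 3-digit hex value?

0x9CF

s_0 = plaintext = 0xFF4
s_1 = Round(s_0, k_0) = 0x0BA
s_2 = Round(s_1, k_1) = 0x7C1
s_3 = Round(s_2, k_2) = 0x9CF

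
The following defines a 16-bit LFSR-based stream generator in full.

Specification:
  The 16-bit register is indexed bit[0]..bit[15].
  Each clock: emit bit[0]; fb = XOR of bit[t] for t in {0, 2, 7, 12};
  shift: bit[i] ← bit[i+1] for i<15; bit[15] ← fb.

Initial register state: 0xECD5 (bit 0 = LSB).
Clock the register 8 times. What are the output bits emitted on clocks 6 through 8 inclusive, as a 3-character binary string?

011

reg_0 = 0xECD5
clock 1: out=1, reg = 0xF66A
clock 2: out=0, reg = 0xFB35
clock 3: out=1, reg = 0xFD9A
clock 4: out=0, reg = 0x7ECD
clock 5: out=1, reg = 0x3F66
clock 6: out=0, reg = 0x1FB3
clock 7: out=1, reg = 0x8FD9
clock 8: out=1, reg = 0x47EC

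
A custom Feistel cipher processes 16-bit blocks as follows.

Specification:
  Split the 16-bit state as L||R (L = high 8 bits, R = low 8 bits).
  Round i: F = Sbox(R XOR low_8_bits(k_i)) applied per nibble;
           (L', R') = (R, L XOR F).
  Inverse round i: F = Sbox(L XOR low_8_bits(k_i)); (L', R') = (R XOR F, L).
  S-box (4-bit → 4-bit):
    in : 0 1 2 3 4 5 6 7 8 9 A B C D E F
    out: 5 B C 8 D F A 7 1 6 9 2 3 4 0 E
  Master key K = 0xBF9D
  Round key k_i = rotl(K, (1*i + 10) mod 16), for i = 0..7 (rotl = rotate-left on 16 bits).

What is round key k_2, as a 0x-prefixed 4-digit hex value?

K = 0xBF9D
k_0 = rotl(K, (1*0+10) mod 16) = rotl(K, 10) = 0x76FE
k_1 = rotl(K, (1*1+10) mod 16) = rotl(K, 11) = 0xEDFC
k_2 = rotl(K, (1*2+10) mod 16) = rotl(K, 12) = 0xDBF9

0xDBF9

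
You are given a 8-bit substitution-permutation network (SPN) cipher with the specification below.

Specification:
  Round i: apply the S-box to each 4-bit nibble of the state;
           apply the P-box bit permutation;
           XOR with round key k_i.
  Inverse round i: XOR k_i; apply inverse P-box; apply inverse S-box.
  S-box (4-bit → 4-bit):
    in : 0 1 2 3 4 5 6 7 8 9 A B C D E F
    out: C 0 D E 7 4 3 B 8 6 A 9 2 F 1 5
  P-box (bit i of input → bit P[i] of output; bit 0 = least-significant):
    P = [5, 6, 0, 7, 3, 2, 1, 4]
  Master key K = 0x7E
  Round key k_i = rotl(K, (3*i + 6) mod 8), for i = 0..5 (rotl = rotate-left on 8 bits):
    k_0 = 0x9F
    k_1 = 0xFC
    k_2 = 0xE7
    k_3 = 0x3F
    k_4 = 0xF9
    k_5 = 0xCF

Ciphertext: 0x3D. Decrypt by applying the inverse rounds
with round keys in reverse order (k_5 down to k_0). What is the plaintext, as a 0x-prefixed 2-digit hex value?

0x07

s_0 = ciphertext = 0x3D
s_1 = InvRound(s_0, k_5) = 0x07
s_2 = InvRound(s_1, k_4) = 0xD7
s_3 = InvRound(s_2, k_3) = 0xE7
s_4 = InvRound(s_3, k_2) = 0x11
s_5 = InvRound(s_4, k_1) = 0x6D
s_6 = InvRound(s_5, k_0) = 0x07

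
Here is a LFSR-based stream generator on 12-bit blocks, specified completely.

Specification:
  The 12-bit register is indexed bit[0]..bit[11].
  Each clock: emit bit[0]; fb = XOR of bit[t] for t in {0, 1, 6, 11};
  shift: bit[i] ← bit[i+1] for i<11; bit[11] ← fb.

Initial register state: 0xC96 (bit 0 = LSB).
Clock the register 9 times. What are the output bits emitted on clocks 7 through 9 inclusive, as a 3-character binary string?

reg_0 = 0xC96
clock 1: out=0, reg = 0x64B
clock 2: out=1, reg = 0xB25
clock 3: out=1, reg = 0x592
clock 4: out=0, reg = 0xAC9
clock 5: out=1, reg = 0xD64
clock 6: out=0, reg = 0x6B2
clock 7: out=0, reg = 0xB59
clock 8: out=1, reg = 0xDAC
clock 9: out=0, reg = 0xED6

010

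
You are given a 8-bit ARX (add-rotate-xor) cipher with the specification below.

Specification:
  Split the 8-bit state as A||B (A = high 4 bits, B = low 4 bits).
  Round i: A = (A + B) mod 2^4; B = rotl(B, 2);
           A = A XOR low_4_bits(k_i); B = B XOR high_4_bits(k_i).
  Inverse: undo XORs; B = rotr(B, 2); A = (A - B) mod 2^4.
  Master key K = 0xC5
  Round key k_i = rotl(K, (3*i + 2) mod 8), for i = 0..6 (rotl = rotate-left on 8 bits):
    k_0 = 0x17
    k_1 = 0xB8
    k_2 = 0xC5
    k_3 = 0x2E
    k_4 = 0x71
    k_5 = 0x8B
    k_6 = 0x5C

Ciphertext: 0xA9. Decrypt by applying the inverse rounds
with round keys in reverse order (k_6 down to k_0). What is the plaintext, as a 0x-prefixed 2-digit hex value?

s_0 = ciphertext = 0xA9
s_1 = InvRound(s_0, k_6) = 0x33
s_2 = InvRound(s_1, k_5) = 0xAE
s_3 = InvRound(s_2, k_4) = 0x56
s_4 = InvRound(s_3, k_3) = 0xA1
s_5 = InvRound(s_4, k_2) = 0x87
s_6 = InvRound(s_5, k_1) = 0xD3
s_7 = InvRound(s_6, k_0) = 0x28

0x28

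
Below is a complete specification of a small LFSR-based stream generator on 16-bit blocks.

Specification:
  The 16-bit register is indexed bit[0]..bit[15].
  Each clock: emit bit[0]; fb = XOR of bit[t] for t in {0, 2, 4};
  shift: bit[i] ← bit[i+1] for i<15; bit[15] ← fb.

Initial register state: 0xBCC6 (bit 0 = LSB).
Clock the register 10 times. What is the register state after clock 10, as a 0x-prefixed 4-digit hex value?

reg_0 = 0xBCC6
clock 1: out=0, reg = 0xDE63
clock 2: out=1, reg = 0xEF31
clock 3: out=1, reg = 0x7798
clock 4: out=0, reg = 0xBBCC
clock 5: out=0, reg = 0xDDE6
clock 6: out=0, reg = 0xEEF3
clock 7: out=1, reg = 0x7779
clock 8: out=1, reg = 0x3BBC
clock 9: out=0, reg = 0x1DDE
clock 10: out=0, reg = 0x0EEF

0x0EEF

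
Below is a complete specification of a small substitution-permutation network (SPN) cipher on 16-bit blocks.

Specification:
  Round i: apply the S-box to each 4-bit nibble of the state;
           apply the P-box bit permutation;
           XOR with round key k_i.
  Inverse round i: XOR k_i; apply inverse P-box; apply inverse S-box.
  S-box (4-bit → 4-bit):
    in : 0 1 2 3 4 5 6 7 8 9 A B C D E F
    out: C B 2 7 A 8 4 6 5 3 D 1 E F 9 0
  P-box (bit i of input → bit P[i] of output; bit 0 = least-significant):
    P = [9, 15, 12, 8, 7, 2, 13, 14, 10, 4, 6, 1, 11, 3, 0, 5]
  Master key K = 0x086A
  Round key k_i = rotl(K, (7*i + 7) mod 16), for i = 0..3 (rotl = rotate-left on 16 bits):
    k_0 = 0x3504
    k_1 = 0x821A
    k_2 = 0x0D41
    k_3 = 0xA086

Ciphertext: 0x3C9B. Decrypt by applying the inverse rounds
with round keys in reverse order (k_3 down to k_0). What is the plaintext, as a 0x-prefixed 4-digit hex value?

s_0 = ciphertext = 0x3C9B
s_1 = InvRound(s_0, k_3) = 0x3927
s_2 = InvRound(s_1, k_2) = 0x5A76
s_3 = InvRound(s_2, k_1) = 0x1647
s_4 = InvRound(s_3, k_0) = 0x606E

0x606E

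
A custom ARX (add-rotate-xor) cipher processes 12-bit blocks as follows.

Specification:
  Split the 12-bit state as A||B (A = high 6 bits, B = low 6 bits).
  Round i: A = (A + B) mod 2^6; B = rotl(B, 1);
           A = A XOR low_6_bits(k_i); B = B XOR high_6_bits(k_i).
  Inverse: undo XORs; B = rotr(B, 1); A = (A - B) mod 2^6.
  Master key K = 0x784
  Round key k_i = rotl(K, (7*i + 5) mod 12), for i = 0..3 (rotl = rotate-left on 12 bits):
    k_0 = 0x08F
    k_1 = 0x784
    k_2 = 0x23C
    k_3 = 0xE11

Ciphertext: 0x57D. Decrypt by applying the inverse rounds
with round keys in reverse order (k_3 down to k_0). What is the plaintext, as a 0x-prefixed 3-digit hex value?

s_0 = ciphertext = 0x57D
s_1 = InvRound(s_0, k_3) = 0x8A2
s_2 = InvRound(s_1, k_2) = 0x255
s_3 = InvRound(s_2, k_1) = 0xA25
s_4 = InvRound(s_3, k_0) = 0xD33

0xD33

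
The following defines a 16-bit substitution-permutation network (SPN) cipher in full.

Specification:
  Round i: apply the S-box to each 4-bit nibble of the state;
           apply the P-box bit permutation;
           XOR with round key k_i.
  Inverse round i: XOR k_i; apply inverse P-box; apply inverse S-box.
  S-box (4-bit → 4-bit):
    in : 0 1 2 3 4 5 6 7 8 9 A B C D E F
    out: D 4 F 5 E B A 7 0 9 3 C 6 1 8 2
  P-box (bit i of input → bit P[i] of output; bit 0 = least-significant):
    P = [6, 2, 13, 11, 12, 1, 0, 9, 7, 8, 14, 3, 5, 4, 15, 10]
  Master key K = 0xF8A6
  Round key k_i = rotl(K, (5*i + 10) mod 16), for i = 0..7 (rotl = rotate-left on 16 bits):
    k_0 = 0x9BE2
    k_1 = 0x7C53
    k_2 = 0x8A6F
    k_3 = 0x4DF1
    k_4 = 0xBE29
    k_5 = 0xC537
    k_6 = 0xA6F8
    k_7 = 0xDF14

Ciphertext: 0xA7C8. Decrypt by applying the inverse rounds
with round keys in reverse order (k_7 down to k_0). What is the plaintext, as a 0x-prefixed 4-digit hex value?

s_0 = ciphertext = 0xA7C8
s_1 = InvRound(s_0, k_7) = 0xF0D2
s_2 = InvRound(s_1, k_6) = 0x9B58
s_3 = InvRound(s_2, k_5) = 0x9B25
s_4 = InvRound(s_3, k_4) = 0xE68C
s_5 = InvRound(s_4, k_3) = 0x76B2
s_6 = InvRound(s_5, k_2) = 0x4032
s_7 = InvRound(s_6, k_1) = 0x9830
s_8 = InvRound(s_7, k_0) = 0xFA6D

0xFA6D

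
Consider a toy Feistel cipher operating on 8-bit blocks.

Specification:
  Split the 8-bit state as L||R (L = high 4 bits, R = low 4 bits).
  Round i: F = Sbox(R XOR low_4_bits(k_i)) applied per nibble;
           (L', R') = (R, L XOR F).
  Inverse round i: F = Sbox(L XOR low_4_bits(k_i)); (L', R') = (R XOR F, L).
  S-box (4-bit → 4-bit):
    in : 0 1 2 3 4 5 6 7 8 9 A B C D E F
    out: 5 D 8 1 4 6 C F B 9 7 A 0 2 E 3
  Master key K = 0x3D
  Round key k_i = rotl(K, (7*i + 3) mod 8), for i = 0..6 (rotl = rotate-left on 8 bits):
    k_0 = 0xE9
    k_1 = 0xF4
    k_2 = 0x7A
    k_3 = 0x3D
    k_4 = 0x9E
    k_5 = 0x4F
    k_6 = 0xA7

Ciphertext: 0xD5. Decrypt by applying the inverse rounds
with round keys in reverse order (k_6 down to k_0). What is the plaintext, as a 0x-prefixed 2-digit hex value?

0x2E

s_0 = ciphertext = 0xD5
s_1 = InvRound(s_0, k_6) = 0x2D
s_2 = InvRound(s_1, k_5) = 0xF2
s_3 = InvRound(s_2, k_4) = 0xFF
s_4 = InvRound(s_3, k_3) = 0x7F
s_5 = InvRound(s_4, k_2) = 0xD7
s_6 = InvRound(s_5, k_1) = 0xED
s_7 = InvRound(s_6, k_0) = 0x2E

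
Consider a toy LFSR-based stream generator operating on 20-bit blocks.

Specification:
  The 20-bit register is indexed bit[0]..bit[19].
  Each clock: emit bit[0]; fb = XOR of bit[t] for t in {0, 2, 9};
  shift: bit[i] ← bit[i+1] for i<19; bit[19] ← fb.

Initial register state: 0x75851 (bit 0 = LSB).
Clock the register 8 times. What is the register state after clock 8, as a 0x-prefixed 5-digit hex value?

0xE9758

reg_0 = 0x75851
clock 1: out=1, reg = 0xBAC28
clock 2: out=0, reg = 0x5D614
clock 3: out=0, reg = 0x2EB0A
clock 4: out=0, reg = 0x97585
clock 5: out=1, reg = 0x4BAC2
clock 6: out=0, reg = 0xA5D61
clock 7: out=1, reg = 0xD2EB0
clock 8: out=0, reg = 0xE9758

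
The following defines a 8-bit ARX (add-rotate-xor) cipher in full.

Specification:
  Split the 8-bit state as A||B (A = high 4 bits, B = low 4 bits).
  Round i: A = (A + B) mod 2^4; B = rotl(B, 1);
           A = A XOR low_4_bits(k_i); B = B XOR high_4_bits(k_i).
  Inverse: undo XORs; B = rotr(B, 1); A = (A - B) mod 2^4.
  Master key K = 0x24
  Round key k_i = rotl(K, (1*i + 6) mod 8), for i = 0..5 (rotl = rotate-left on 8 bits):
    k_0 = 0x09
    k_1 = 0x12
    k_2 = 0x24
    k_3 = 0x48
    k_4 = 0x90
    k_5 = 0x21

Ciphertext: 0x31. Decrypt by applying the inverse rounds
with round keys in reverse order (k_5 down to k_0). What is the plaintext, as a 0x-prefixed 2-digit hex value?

s_0 = ciphertext = 0x31
s_1 = InvRound(s_0, k_5) = 0x99
s_2 = InvRound(s_1, k_4) = 0x90
s_3 = InvRound(s_2, k_3) = 0xF2
s_4 = InvRound(s_3, k_2) = 0xB0
s_5 = InvRound(s_4, k_1) = 0x18
s_6 = InvRound(s_5, k_0) = 0x44

0x44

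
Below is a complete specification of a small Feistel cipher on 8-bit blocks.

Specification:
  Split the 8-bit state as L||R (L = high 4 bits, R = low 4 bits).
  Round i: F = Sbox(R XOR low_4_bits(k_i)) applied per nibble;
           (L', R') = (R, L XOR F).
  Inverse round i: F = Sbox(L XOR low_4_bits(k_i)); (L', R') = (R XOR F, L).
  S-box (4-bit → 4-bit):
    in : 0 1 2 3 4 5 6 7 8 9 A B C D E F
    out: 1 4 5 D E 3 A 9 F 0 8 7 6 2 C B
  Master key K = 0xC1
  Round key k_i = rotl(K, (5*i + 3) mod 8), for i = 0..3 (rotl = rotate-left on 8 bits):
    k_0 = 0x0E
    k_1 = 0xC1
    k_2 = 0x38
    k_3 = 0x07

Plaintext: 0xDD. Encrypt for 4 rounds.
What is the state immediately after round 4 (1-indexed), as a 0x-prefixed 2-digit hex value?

0x44

s_0 = plaintext = 0xDD
s_1 = Round(s_0, k_0) = 0xD0
s_2 = Round(s_1, k_1) = 0x09
s_3 = Round(s_2, k_2) = 0x94
s_4 = Round(s_3, k_3) = 0x44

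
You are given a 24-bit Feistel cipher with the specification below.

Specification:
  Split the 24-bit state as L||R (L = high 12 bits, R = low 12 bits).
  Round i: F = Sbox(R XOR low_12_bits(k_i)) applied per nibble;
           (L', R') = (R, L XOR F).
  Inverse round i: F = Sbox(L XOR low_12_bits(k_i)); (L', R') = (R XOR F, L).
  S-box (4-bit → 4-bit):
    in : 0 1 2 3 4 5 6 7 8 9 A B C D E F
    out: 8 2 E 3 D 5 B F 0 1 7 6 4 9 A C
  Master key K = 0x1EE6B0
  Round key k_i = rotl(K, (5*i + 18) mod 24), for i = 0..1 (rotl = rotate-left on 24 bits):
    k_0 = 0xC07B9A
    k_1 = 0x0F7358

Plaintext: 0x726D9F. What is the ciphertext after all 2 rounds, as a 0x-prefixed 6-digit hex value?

s_0 = plaintext = 0x726D9F
s_1 = Round(s_0, k_0) = 0xD9FCA3
s_2 = Round(s_1, k_1) = 0xCA3159

0xCA3159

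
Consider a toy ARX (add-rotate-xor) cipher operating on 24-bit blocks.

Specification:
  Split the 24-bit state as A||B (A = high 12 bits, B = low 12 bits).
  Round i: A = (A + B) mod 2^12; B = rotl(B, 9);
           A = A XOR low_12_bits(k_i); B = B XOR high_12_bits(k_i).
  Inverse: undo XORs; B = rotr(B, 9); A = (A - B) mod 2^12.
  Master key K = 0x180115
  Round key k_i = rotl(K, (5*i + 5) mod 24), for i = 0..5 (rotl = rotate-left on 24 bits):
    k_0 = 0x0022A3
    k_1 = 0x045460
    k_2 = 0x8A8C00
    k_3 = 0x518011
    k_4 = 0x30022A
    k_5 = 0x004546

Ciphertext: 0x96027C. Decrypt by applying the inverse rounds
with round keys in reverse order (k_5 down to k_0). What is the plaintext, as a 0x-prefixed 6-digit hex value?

s_0 = ciphertext = 0x96027C
s_1 = InvRound(s_0, k_5) = 0x8653C1
s_2 = InvRound(s_1, k_4) = 0x447608
s_3 = InvRound(s_2, k_3) = 0xBD5881
s_4 = InvRound(s_3, k_2) = 0x68D148
s_5 = InvRound(s_4, k_1) = 0xA85868
s_6 = InvRound(s_5, k_0) = 0x4D2354

0x4D2354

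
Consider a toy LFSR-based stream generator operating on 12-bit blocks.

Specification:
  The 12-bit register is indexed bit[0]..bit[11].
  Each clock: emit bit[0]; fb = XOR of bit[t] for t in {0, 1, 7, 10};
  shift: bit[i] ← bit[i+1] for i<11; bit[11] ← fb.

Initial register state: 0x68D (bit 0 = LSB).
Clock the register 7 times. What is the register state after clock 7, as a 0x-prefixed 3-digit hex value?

0x16D

reg_0 = 0x68D
clock 1: out=1, reg = 0xB46
clock 2: out=0, reg = 0xDA3
clock 3: out=1, reg = 0x6D1
clock 4: out=1, reg = 0xB68
clock 5: out=0, reg = 0x5B4
clock 6: out=0, reg = 0x2DA
clock 7: out=0, reg = 0x16D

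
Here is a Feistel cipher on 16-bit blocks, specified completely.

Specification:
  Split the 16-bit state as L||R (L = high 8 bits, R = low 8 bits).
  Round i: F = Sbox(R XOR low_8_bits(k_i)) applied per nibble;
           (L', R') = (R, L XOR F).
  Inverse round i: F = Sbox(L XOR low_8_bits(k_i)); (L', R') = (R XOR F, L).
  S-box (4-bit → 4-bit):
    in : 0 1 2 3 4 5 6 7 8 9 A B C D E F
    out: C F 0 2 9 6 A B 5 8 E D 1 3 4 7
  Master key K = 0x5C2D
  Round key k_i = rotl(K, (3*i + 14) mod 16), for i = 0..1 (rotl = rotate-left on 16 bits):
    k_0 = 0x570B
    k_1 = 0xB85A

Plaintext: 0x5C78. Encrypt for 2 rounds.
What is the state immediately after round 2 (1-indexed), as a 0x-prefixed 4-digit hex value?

s_0 = plaintext = 0x5C78
s_1 = Round(s_0, k_0) = 0x78EE
s_2 = Round(s_1, k_1) = 0xEEA1

0xEEA1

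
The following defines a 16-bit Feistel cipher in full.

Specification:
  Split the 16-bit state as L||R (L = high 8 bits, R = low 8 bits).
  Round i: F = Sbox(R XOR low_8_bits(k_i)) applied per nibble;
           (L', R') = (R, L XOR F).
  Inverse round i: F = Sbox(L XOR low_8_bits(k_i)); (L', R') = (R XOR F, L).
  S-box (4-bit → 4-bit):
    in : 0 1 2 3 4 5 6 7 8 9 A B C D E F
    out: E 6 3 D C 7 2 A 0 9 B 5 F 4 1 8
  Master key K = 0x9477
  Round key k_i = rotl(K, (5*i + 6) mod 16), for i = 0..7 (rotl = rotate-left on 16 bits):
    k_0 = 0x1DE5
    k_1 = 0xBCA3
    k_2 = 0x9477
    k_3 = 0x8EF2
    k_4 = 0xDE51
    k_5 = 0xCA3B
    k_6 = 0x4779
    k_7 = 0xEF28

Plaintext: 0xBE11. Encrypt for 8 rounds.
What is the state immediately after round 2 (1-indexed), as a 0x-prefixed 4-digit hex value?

0x3287

s_0 = plaintext = 0xBE11
s_1 = Round(s_0, k_0) = 0x1132
s_2 = Round(s_1, k_1) = 0x3287
s_3 = Round(s_2, k_2) = 0x87BC
s_4 = Round(s_3, k_3) = 0xBC46
s_5 = Round(s_4, k_4) = 0x46D6
s_6 = Round(s_5, k_5) = 0xD652
s_7 = Round(s_6, k_6) = 0x52E3
s_8 = Round(s_7, k_7) = 0xE3A7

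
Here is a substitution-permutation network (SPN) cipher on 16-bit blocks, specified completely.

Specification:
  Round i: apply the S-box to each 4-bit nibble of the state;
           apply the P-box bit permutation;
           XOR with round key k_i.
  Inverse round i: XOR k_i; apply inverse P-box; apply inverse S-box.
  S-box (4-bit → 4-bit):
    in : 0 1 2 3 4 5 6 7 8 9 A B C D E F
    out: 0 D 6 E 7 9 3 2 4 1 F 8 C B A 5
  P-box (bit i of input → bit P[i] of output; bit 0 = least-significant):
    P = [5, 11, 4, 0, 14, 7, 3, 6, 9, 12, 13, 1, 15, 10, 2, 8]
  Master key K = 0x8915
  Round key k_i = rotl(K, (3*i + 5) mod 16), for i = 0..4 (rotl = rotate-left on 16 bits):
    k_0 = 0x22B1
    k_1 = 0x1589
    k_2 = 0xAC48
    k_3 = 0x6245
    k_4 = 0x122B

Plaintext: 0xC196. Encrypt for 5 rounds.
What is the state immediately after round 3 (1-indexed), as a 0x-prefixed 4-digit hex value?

0x2163

s_0 = plaintext = 0xC196
s_1 = Round(s_0, k_0) = 0x4997
s_2 = Round(s_1, k_1) = 0xDB8D
s_3 = Round(s_2, k_2) = 0x2163
s_4 = Round(s_3, k_3) = 0x0CD2
s_5 = Round(s_4, k_4) = 0x7AF9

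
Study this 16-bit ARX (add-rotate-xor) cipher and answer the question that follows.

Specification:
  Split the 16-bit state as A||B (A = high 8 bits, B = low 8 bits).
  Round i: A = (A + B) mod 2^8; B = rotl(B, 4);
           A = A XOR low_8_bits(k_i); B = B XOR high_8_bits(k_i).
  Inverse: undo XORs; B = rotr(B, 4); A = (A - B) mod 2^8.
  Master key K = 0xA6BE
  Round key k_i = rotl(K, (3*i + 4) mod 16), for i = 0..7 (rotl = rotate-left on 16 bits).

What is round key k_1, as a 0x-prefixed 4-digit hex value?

K = 0xA6BE
k_0 = rotl(K, (3*0+4) mod 16) = rotl(K, 4) = 0x6BEA
k_1 = rotl(K, (3*1+4) mod 16) = rotl(K, 7) = 0x5F53

0x5F53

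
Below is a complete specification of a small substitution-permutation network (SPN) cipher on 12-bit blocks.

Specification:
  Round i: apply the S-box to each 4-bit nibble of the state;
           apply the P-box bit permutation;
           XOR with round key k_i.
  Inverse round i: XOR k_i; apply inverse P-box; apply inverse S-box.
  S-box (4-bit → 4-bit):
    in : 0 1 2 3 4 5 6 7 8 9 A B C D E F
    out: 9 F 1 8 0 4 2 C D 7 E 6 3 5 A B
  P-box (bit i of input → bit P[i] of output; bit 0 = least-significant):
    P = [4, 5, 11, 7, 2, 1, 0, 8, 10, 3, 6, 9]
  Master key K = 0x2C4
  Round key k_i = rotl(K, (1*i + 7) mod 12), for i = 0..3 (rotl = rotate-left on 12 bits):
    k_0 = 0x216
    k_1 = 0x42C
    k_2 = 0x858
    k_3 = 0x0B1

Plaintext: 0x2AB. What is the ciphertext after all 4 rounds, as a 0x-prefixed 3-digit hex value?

0x7F6

s_0 = plaintext = 0x2AB
s_1 = Round(s_0, k_0) = 0xF35
s_2 = Round(s_1, k_1) = 0xB24
s_3 = Round(s_2, k_2) = 0x814
s_4 = Round(s_3, k_3) = 0x7F6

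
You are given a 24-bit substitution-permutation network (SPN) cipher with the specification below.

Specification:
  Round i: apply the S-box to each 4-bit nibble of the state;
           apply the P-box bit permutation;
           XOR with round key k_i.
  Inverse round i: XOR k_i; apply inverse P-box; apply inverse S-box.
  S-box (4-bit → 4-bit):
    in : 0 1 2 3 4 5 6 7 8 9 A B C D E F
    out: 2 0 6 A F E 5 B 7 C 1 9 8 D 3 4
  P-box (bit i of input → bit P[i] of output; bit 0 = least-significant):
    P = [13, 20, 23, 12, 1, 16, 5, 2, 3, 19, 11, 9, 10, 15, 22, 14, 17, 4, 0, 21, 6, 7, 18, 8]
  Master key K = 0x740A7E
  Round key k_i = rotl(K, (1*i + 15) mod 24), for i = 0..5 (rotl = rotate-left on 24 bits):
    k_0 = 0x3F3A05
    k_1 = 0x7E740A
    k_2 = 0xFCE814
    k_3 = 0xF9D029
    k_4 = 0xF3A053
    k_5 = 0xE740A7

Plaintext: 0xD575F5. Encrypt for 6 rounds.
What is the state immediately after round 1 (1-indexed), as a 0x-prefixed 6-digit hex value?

s_0 = plaintext = 0xD575F5
s_1 = Round(s_0, k_0) = 0x83E574
s_2 = Round(s_1, k_1) = 0xC3CADC
s_3 = Round(s_2, k_2) = 0xDCB92A
s_4 = Round(s_3, k_3) = 0xDCBF49
s_5 = Round(s_4, k_4) = 0x56FD35
s_6 = Round(s_5, k_5) = 0x305B2A

0x83E574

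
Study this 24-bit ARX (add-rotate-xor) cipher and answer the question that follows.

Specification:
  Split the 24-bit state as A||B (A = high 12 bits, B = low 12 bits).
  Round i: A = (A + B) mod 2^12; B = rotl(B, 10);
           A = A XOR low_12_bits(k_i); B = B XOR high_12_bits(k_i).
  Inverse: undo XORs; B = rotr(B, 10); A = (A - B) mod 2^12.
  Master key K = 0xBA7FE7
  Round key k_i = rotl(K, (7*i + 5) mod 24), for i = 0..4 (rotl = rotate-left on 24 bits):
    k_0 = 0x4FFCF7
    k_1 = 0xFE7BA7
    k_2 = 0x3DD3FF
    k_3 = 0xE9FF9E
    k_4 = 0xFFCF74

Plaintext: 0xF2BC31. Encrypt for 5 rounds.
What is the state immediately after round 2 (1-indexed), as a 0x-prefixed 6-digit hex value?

0x03931B

s_0 = plaintext = 0xF2BC31
s_1 = Round(s_0, k_0) = 0x7AB3F3
s_2 = Round(s_1, k_1) = 0x03931B
s_3 = Round(s_2, k_2) = 0x0ABF1B
s_4 = Round(s_3, k_3) = 0x058159
s_5 = Round(s_4, k_4) = 0xEC5BAA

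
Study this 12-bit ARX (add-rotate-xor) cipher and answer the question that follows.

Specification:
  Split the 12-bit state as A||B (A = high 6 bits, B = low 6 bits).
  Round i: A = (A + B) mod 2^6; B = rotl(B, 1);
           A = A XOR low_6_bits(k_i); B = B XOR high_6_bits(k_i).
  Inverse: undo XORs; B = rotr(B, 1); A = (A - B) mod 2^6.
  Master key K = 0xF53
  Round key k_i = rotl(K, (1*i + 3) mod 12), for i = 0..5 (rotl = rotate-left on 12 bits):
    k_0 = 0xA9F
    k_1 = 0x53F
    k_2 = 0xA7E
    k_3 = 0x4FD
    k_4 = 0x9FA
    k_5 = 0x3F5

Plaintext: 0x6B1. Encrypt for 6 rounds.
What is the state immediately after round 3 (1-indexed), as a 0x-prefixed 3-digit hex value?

s_0 = plaintext = 0x6B1
s_1 = Round(s_0, k_0) = 0x509
s_2 = Round(s_1, k_1) = 0x886
s_3 = Round(s_2, k_2) = 0x5A5
s_4 = Round(s_3, k_3) = 0x198
s_5 = Round(s_4, k_4) = 0x917
s_6 = Round(s_5, k_5) = 0x3A1

0x5A5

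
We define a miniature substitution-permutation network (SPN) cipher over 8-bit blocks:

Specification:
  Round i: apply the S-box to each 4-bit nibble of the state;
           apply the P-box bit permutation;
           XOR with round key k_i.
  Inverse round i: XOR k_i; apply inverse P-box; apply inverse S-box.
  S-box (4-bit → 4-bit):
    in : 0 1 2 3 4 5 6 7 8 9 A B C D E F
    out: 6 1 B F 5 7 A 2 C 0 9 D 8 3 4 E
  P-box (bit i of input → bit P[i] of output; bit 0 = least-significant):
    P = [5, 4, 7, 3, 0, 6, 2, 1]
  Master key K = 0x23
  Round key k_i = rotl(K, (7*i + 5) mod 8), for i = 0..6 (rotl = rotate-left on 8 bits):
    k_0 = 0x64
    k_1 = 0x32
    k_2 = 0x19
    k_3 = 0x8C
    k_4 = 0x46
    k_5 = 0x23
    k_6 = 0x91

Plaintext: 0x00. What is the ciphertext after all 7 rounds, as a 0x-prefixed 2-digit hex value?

0xC8

s_0 = plaintext = 0x00
s_1 = Round(s_0, k_0) = 0xB0
s_2 = Round(s_1, k_1) = 0xA5
s_3 = Round(s_2, k_2) = 0xAA
s_4 = Round(s_3, k_3) = 0xA7
s_5 = Round(s_4, k_4) = 0x55
s_6 = Round(s_5, k_5) = 0xD6
s_7 = Round(s_6, k_6) = 0xC8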